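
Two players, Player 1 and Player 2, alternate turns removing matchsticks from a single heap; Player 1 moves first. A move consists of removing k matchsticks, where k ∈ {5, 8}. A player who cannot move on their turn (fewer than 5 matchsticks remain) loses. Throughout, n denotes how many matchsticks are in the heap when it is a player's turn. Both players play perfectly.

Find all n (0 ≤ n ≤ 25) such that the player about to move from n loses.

0, 1, 2, 3, 4, 13, 14, 15, 16, 17

Label each position W (a win for the player to move) or L (a loss). A position with no legal move is L; any other position is W exactly when some move reaches an L, and L when every move reaches a W.
n=0: no move → L
n=1: no move → L
n=2: no move → L
n=3: no move → L
n=4: no move → L
n=5: can move to 0, which is L ⇒ W
n=6: can move to 1, which is L ⇒ W
n=7: can move to 2, which is L ⇒ W
n=8: can move to 3, which is L ⇒ W
n=9: can move to 4, which is L ⇒ W
n=10: can move to 2, which is L ⇒ W
n=11: can move to 3, which is L ⇒ W
n=12: can move to 4, which is L ⇒ W
n=13: moves to 8(W), 5(W); every one is W ⇒ L
n=14: moves to 9(W), 6(W); every one is W ⇒ L
n=15: moves to 10(W), 7(W); every one is W ⇒ L
n=16: moves to 11(W), 8(W); every one is W ⇒ L
n=17: moves to 12(W), 9(W); every one is W ⇒ L
n=18: can move to 13, which is L ⇒ W
n=19: can move to 14, which is L ⇒ W
n=20: can move to 15, which is L ⇒ W
n=21: can move to 16, which is L ⇒ W
n=22: can move to 17, which is L ⇒ W
n=23: can move to 15, which is L ⇒ W
n=24: can move to 16, which is L ⇒ W
n=25: can move to 17, which is L ⇒ W
Reading off the rows marked L gives the requested list; there are 10 such values of n.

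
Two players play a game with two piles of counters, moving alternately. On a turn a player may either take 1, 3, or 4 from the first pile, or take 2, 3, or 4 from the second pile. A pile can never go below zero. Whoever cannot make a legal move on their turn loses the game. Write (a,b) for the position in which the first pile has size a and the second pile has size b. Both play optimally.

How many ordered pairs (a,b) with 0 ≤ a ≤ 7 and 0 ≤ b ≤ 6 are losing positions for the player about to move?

17

Classify positions by backward induction: terminal positions (no move available) are L. From any other position, the mover wins iff some move reaches an L.
Every move lowers a or b (never raises either), so fill the grid row by row in increasing a, and left to right within a row: each cell's successors are then already labelled.
      b=0  b=1  b=2  b=3  b=4  b=5  b=6
a=0:    L    L    W    W    W    W    L
a=1:    W    W    L    L    W    W    W
a=2:    L    L    W    W    W    W    L
a=3:    W    W    L    L    W    W    W
a=4:    W    W    W    W    L    L    W
a=5:    W    W    W    W    W    W    W
a=6:    W    W    W    W    L    L    W
a=7:    L    L    W    W    W    W    L
Cells with no legal move (terminal, hence L): (0,0), (0,1).
The remaining L cells, each justified by listing all of its moves:
(0,6): L (options (0,4)(W), (0,3)(W), (0,2)(W) are all W)
(1,2): L (options (0,2)(W), (1,0)(W) are all W)
(1,3): L (options (0,3)(W), (1,1)(W), (1,0)(W) are all W)
(2,0): L (sole option (1,0)(W) is W)
(2,1): L (sole option (1,1)(W) is W)
(2,6): L (options (1,6)(W), (2,4)(W), (2,3)(W), (2,2)(W) are all W)
(3,2): L (options (2,2)(W), (0,2)(W), (3,0)(W) are all W)
(3,3): L (options (2,3)(W), (0,3)(W), (3,1)(W), (3,0)(W) are all W)
(4,4): L (options (3,4)(W), (1,4)(W), (0,4)(W), (4,2)(W), (4,1)(W), (4,0)(W) are all W)
(4,5): L (options (3,5)(W), (1,5)(W), (0,5)(W), (4,3)(W), (4,2)(W), (4,1)(W) are all W)
(6,4): L (options (5,4)(W), (3,4)(W), (2,4)(W), (6,2)(W), (6,1)(W), (6,0)(W) are all W)
(6,5): L (options (5,5)(W), (3,5)(W), (2,5)(W), (6,3)(W), (6,2)(W), (6,1)(W) are all W)
(7,0): L (options (6,0)(W), (4,0)(W), (3,0)(W) are all W)
(7,1): L (options (6,1)(W), (4,1)(W), (3,1)(W) are all W)
(7,6): L (options (6,6)(W), (4,6)(W), (3,6)(W), (7,4)(W), (7,3)(W), (7,2)(W) are all W)
Every other cell has at least one move into one of the L cells above, so it is W.
L cells per row: a=0: 3, a=1: 2, a=2: 3, a=3: 2, a=4: 2, a=5: 0, a=6: 2, a=7: 3; total 17.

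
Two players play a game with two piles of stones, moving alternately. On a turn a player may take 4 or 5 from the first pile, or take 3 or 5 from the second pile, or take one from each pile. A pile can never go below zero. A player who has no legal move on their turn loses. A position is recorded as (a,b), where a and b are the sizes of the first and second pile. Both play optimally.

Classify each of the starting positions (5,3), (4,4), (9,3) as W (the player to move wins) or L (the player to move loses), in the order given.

Build the W/L table. Terminal = L. A non-terminal position is W if it has a move to some L; otherwise it is L.
No move ever increases a pile, so every position that can arise here has a ≤ 9 and b ≤ 4; it is enough to label the cells with 0 ≤ a ≤ 9 and 0 ≤ b ≤ 4.
Every move lowers a or b (never raises either), so fill the grid row by row in increasing a, and left to right within a row: each cell's successors are then already labelled.
      b=0  b=1  b=2  b=3  b=4
a=0:    L    L    L    W    W
a=1:    L    W    W    W    L
a=2:    L    W    L    W    L
a=3:    L    W    L    W    L
a=4:    W    W    W    W    L
a=5:    W    W    W    L    W
a=6:    W    L    W    L    W
a=7:    W    L    W    L    W
a=8:    W    L    W    L    W
a=9:    L    L    W    W    W
Cells with no legal move (terminal, hence L): (0,0), (0,1), (0,2), (1,0), (2,0), (3,0).
The remaining L cells, each justified by listing all of its moves:
(1,4): only reaches (1,1)(W), (0,3)(W), all W → L
(2,2): only reaches (1,1)(W), which is W → L
(2,4): only reaches (2,1)(W), (1,3)(W), all W → L
(3,2): only reaches (2,1)(W), which is W → L
(3,4): only reaches (3,1)(W), (2,3)(W), all W → L
(4,4): only reaches (0,4)(W), (4,1)(W), (3,3)(W), all W → L
(5,3): only reaches (1,3)(W), (0,3)(W), (5,0)(W), (4,2)(W), all W → L
(6,1): only reaches (2,1)(W), (1,1)(W), (5,0)(W), all W → L
(6,3): only reaches (2,3)(W), (1,3)(W), (6,0)(W), (5,2)(W), all W → L
(7,1): only reaches (3,1)(W), (2,1)(W), (6,0)(W), all W → L
(7,3): only reaches (3,3)(W), (2,3)(W), (7,0)(W), (6,2)(W), all W → L
(8,1): only reaches (4,1)(W), (3,1)(W), (7,0)(W), all W → L
(8,3): only reaches (4,3)(W), (3,3)(W), (8,0)(W), (7,2)(W), all W → L
(9,0): only reaches (5,0)(W), (4,0)(W), all W → L
(9,1): only reaches (5,1)(W), (4,1)(W), (8,0)(W), all W → L
Every other cell has at least one move into one of the L cells above, so it is W.
(5,3): one of the L cells justified above, so L
(4,4): one of the L cells justified above, so L
(9,3): the move to (5,3) reaches an L cell, so W

(5,3): L, (4,4): L, (9,3): W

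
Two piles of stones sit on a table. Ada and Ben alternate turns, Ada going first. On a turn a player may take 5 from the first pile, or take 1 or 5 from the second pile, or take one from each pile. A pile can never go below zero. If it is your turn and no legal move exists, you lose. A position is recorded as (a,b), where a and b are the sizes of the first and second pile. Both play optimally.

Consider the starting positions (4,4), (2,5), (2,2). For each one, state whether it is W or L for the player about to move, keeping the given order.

(4,4): L, (2,5): W, (2,2): L

Use the standard recursion: the mover loses at a terminal position; elsewhere, the mover wins exactly when some move hands the opponent an L position.
No move ever increases a pile, so every position that can arise here has a ≤ 4 and b ≤ 5; it is enough to label the cells with 0 ≤ a ≤ 4 and 0 ≤ b ≤ 5.
Every move lowers a or b (never raises either), so fill the grid row by row in increasing a, and left to right within a row: each cell's successors are then already labelled.
      b=0  b=1  b=2  b=3  b=4  b=5
a=0:    L    W    L    W    L    W
a=1:    L    W    L    W    L    W
a=2:    L    W    L    W    L    W
a=3:    L    W    L    W    L    W
a=4:    L    W    L    W    L    W
Cells with no legal move (terminal, hence L): (0,0), (1,0), (2,0), (3,0), (4,0).
The remaining L cells, each justified by listing all of its moves:
(0,2): L (sole option (0,1)(W) is W)
(0,4): L (sole option (0,3)(W) is W)
(1,2): L (options (1,1)(W), (0,1)(W) are all W)
(1,4): L (options (1,3)(W), (0,3)(W) are all W)
(2,2): L (options (2,1)(W), (1,1)(W) are all W)
(2,4): L (options (2,3)(W), (1,3)(W) are all W)
(3,2): L (options (3,1)(W), (2,1)(W) are all W)
(3,4): L (options (3,3)(W), (2,3)(W) are all W)
(4,2): L (options (4,1)(W), (3,1)(W) are all W)
(4,4): L (options (4,3)(W), (3,3)(W) are all W)
Every other cell has at least one move into one of the L cells above, so it is W.
(4,4): one of the L cells justified above, so L
(2,5): the move to (2,4) reaches an L cell, so W
(2,2): one of the L cells justified above, so L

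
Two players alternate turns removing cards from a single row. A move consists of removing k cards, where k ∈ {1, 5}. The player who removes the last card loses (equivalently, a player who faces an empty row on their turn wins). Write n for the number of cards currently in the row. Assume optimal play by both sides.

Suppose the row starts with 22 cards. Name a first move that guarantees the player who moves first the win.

Remove 1, leaving 21.

Build the W/L table. Terminal = W. A non-terminal position is W if it has a move to some L; otherwise it is L.
n=0: no move; the opponent has just taken the last card and therefore loses → W
n=1: L (sole option 0(W) is W)
n=2: W (go to 1, an L position)
n=3: L (sole option 2(W) is W)
n=4: W (go to 3, an L position)
n=5: L (options 4(W), 0(W) are all W)
n=6: W (go to 5, an L position)
n=7: L (options 6(W), 2(W) are all W)
n=8: W (go to 7, an L position)
n=9: L (options 8(W), 4(W) are all W)
n=10: W (go to 9, an L position)
n=11: L (options 10(W), 6(W) are all W)
n=12: W (go to 11, an L position)
n=13: L (options 12(W), 8(W) are all W)
n=14: W (go to 13, an L position)
n=15: L (options 14(W), 10(W) are all W)
n=16: W (go to 15, an L position)
n=17: L (options 16(W), 12(W) are all W)
n=18: W (go to 17, an L position)
n=19: L (options 18(W), 14(W) are all W)
n=20: W (go to 19, an L position)
n=21: L (options 20(W), 16(W) are all W)
n=22: W (go to 21, an L position)
From 22, the L positions reachable in one move are: 21, 17. Any move reaching one of these is winning.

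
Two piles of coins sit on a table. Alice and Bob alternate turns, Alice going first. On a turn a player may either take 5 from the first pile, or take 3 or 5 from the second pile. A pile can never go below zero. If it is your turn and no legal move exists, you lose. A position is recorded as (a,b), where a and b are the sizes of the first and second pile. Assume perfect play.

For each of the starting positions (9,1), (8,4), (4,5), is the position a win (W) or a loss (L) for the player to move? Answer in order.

(9,1): W, (8,4): L, (4,5): W

Compute win/loss labels from the base case upward. A position with no move is L. Any other position is W if it can reach an L in one move, else L.
No move ever increases a pile, so every position that can arise here has a ≤ 9 and b ≤ 5; it is enough to label the cells with 0 ≤ a ≤ 9 and 0 ≤ b ≤ 5.
Every move lowers a or b (never raises either), so fill the grid row by row in increasing a, and left to right within a row: each cell's successors are then already labelled.
      b=0  b=1  b=2  b=3  b=4  b=5
a=0:    L    L    L    W    W    W
a=1:    L    L    L    W    W    W
a=2:    L    L    L    W    W    W
a=3:    L    L    L    W    W    W
a=4:    L    L    L    W    W    W
a=5:    W    W    W    L    L    L
a=6:    W    W    W    L    L    L
a=7:    W    W    W    L    L    L
a=8:    W    W    W    L    L    L
a=9:    W    W    W    L    L    L
Cells with no legal move (terminal, hence L): (0,0), (0,1), (0,2), (1,0), (1,1), (1,2), (2,0), (2,1), (2,2), (3,0), (3,1), (3,2), (4,0), (4,1), (4,2).
The remaining L cells, each justified by listing all of its moves:
(5,3): only reaches (0,3)(W), (5,0)(W), all W → L
(5,4): only reaches (0,4)(W), (5,1)(W), all W → L
(5,5): only reaches (0,5)(W), (5,2)(W), (5,0)(W), all W → L
(6,3): only reaches (1,3)(W), (6,0)(W), all W → L
(6,4): only reaches (1,4)(W), (6,1)(W), all W → L
(6,5): only reaches (1,5)(W), (6,2)(W), (6,0)(W), all W → L
(7,3): only reaches (2,3)(W), (7,0)(W), all W → L
(7,4): only reaches (2,4)(W), (7,1)(W), all W → L
(7,5): only reaches (2,5)(W), (7,2)(W), (7,0)(W), all W → L
(8,3): only reaches (3,3)(W), (8,0)(W), all W → L
(8,4): only reaches (3,4)(W), (8,1)(W), all W → L
(8,5): only reaches (3,5)(W), (8,2)(W), (8,0)(W), all W → L
(9,3): only reaches (4,3)(W), (9,0)(W), all W → L
(9,4): only reaches (4,4)(W), (9,1)(W), all W → L
(9,5): only reaches (4,5)(W), (9,2)(W), (9,0)(W), all W → L
Every other cell has at least one move into one of the L cells above, so it is W.
(9,1): the move to (4,1) reaches an L cell, so W
(8,4): one of the L cells justified above, so L
(4,5): the move to (4,2) reaches an L cell, so W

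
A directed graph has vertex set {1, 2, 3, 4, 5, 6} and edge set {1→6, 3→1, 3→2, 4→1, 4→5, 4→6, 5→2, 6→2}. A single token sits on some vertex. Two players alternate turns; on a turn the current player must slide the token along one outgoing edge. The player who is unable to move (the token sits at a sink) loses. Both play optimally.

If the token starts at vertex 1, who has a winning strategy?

The second player wins.

Classify positions by backward induction: terminal positions (no move available) are L. From any other position, the mover wins iff some move reaches an L.
Every edge goes from a vertex to one that appears earlier in the order 2, 6, 1, 5, 3, 4, so processing vertices in that order labels each vertex after all of its successors.
2: no outgoing edge → L
6: can move to 2, which is L ⇒ W
1: the only move is to 6(W), a W ⇒ L
5: can move to 2, which is L ⇒ W
3: can move to 1, which is L ⇒ W
4: can move to 1, which is L ⇒ W
Every move from 1 reaches a W position, so the mover loses.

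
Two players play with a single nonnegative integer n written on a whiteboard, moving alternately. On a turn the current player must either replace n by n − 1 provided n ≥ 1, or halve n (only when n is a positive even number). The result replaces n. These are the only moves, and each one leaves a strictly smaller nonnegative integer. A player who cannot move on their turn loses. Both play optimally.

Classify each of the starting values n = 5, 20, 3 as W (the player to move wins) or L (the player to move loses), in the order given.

Positions with no move are L. A position that does have a move is losing for the player to move precisely when every available move leads to a winning position for the opponent. Fill in the labels:
n=0: no move → L
n=1: W (go to 0, an L position)
n=2: L (sole option 1(W) is W)
n=3: W (go to 2, an L position)
n=4: W (go to 2, an L position)
n=5: L (sole option 4(W) is W)
n=6: W (go to 5, an L position)
n=7: L (sole option 6(W) is W)
n=8: W (go to 7, an L position)
n=9: L (sole option 8(W) is W)
n=10: W (go to 5, an L position)
n=11: L (sole option 10(W) is W)
n=12: W (go to 11, an L position)
n=13: L (sole option 12(W) is W)
n=14: W (go to 7, an L position)
n=15: L (sole option 14(W) is W)
n=16: W (go to 15, an L position)
n=17: L (sole option 16(W) is W)
n=18: W (go to 9, an L position)
n=19: L (sole option 18(W) is W)
n=20: W (go to 19, an L position)

5: L, 20: W, 3: W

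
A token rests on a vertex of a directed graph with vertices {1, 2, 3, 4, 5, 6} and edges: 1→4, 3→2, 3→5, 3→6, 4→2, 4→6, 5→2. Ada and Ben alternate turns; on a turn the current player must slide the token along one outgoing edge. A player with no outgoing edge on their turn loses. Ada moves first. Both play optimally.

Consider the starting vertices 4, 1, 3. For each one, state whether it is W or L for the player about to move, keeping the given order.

4: W, 1: L, 3: W

Label each position W (a win for the player to move) or L (a loss). A position with no legal move is L; any other position is W exactly when some move reaches an L, and L when every move reaches a W.
Every edge goes from a vertex to one that appears earlier in the order 6, 2, 4, 1, 5, 3, so processing vertices in that order labels each vertex after all of its successors.
6: no outgoing edge → L
2: no outgoing edge → L
4: W (go to 2, an L position)
1: L (sole option 4(W) is W)
5: W (go to 2, an L position)
3: W (go to 2, an L position)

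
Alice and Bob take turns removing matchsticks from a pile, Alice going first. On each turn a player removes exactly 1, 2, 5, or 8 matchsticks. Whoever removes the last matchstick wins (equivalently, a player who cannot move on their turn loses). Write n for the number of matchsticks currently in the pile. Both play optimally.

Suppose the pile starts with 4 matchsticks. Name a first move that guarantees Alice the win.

Remove 1, leaving 3.

Use the standard recursion: the mover loses at a terminal position; elsewhere, the mover wins exactly when some move hands the opponent an L position.
n=0: no move → L
n=1: can move to 0, which is L ⇒ W
n=2: can move to 0, which is L ⇒ W
n=3: moves to 2(W), 1(W); every one is W ⇒ L
n=4: can move to 3, which is L ⇒ W
From 4, the L positions reachable in one move are: 3.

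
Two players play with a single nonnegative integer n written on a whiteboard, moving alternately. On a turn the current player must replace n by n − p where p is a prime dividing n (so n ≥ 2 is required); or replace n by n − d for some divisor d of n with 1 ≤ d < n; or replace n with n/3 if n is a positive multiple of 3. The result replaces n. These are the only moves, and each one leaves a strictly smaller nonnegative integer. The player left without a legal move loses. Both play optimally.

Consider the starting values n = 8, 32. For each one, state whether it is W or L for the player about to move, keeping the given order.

Compute win/loss labels from the base case upward. A position with no move is L. Any other position is W if it can reach an L in one move, else L.
n=0: no move → L
n=1: no move → L
n=2: can move to 0, which is L ⇒ W
n=3: can move to 0, which is L ⇒ W
n=4: moves to 2(W), 3(W); every one is W ⇒ L
n=5: can move to 0, which is L ⇒ W
n=6: can move to 4, which is L ⇒ W
n=7: can move to 0, which is L ⇒ W
n=8: can move to 4, which is L ⇒ W
n=9: moves to 3(W), 6(W), 8(W); every one is W ⇒ L
n=10: can move to 9, which is L ⇒ W
n=11: can move to 0, which is L ⇒ W
n=12: can move to 4, which is L ⇒ W
n=13: can move to 0, which is L ⇒ W
n=14: moves to 7(W), 12(W), 13(W); every one is W ⇒ L
n=15: can move to 14, which is L ⇒ W
n=16: can move to 14, which is L ⇒ W
n=17: can move to 0, which is L ⇒ W
n=18: can move to 9, which is L ⇒ W
n=19: can move to 0, which is L ⇒ W
n=20: moves to 10(W), 15(W), 16(W), 18(W), 19(W); every one is W ⇒ L
n=21: can move to 14, which is L ⇒ W
n=22: can move to 20, which is L ⇒ W
n=23: can move to 0, which is L ⇒ W
n=24: can move to 20, which is L ⇒ W
n=25: can move to 20, which is L ⇒ W
n=26: moves to 13(W), 24(W), 25(W); every one is W ⇒ L
n=27: can move to 9, which is L ⇒ W
n=28: can move to 14, which is L ⇒ W
n=29: can move to 0, which is L ⇒ W
n=30: can move to 20, which is L ⇒ W
n=31: can move to 0, which is L ⇒ W
n=32: moves to 16(W), 24(W), 28(W), 30(W), 31(W); every one is W ⇒ L

8: W, 32: L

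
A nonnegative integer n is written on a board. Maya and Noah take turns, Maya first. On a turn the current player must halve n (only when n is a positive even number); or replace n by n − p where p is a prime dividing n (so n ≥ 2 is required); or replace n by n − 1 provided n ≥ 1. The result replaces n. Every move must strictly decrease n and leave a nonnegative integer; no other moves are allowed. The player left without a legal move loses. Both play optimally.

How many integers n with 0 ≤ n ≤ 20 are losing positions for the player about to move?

5

Label each position W (a win for the player to move) or L (a loss). A position with no legal move is L; any other position is W exactly when some move reaches an L, and L when every move reaches a W.
n=0: no move → L
n=1: reaches L-position 0 → W
n=2: reaches L-position 0 → W
n=3: reaches L-position 0 → W
n=4: only reaches 2(W), 3(W), all W → L
n=5: reaches L-position 0 → W
n=6: reaches L-position 4 → W
n=7: reaches L-position 0 → W
n=8: reaches L-position 4 → W
n=9: only reaches 6(W), 8(W), all W → L
n=10: reaches L-position 9 → W
n=11: reaches L-position 0 → W
n=12: reaches L-position 9 → W
n=13: reaches L-position 0 → W
n=14: only reaches 7(W), 12(W), 13(W), all W → L
n=15: reaches L-position 14 → W
n=16: reaches L-position 14 → W
n=17: reaches L-position 0 → W
n=18: reaches L-position 9 → W
n=19: reaches L-position 0 → W
n=20: only reaches 10(W), 15(W), 18(W), 19(W), all W → L
L entries with 0 ≤ n ≤ 20: n = 0, 4, 9, 14, 20; that makes 5.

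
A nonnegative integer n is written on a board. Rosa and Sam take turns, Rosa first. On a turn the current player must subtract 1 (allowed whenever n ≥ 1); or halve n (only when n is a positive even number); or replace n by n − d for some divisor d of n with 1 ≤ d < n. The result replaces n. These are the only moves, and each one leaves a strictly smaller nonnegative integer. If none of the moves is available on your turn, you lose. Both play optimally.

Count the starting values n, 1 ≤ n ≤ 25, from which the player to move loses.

Positions with no move are L. A position that does have a move is losing for the player to move precisely when every available move leads to a winning position for the opponent. Fill in the labels:
n=0: no move → L
n=1: →0(L), so W
n=2: →1(W) only, which is W, so L
n=3: →2(L), so W
n=4: →2(L), so W
n=5: →4(W) only, which is W, so L
n=6: →5(L), so W
n=7: →6(W) only, which is W, so L
n=8: →7(L), so W
n=9: →6(W), 8(W) — all W, so L
n=10: →5(L), so W
n=11: →10(W) only, which is W, so L
n=12: →9(L), so W
n=13: →12(W) only, which is W, so L
n=14: →7(L), so W
n=15: →10(W), 12(W), 14(W) — all W, so L
n=16: →15(L), so W
n=17: →16(W) only, which is W, so L
n=18: →9(L), so W
n=19: →18(W) only, which is W, so L
n=20: →15(L), so W
n=21: →14(W), 18(W), 20(W) — all W, so L
n=22: →11(L), so W
n=23: →22(W) only, which is W, so L
n=24: →21(L), so W
n=25: →20(W), 24(W) — all W, so L
L entries with 1 ≤ n ≤ 25 (n=0 is outside the asked range and is not counted): n = 2, 5, 7, 9, 11, 13, 15, 17, 19, 21, 23, 25; that makes 12.

12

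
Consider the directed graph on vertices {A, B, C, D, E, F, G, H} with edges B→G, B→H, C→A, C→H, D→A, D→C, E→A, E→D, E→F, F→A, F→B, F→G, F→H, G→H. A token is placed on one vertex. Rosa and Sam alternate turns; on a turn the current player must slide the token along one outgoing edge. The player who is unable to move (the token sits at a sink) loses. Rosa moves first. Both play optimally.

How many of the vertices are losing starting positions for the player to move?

Work bottom-up. With no move the player to move loses. Otherwise the position is W if at least one move leads to an L position for the opponent, and L if every move leads to a W.
Every edge goes from a vertex to one that appears earlier in the order H, A, G, C, B, F, D, E, so processing vertices in that order labels each vertex after all of its successors.
H: no outgoing edge → L
A: no outgoing edge → L
G: can move to H, which is L ⇒ W
C: can move to A, which is L ⇒ W
B: can move to H, which is L ⇒ W
F: can move to A, which is L ⇒ W
D: can move to A, which is L ⇒ W
E: can move to A, which is L ⇒ W
The L vertices are A, H; that is 2 in all.

2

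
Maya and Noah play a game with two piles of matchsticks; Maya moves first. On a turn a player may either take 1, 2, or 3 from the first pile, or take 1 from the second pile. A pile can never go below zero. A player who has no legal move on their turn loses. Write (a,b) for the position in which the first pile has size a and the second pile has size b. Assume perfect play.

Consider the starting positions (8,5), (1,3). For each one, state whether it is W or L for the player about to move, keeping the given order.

Work bottom-up. With no move the player to move loses. Otherwise the position is W if at least one move leads to an L position for the opponent, and L if every move leads to a W.
No move ever increases a pile, so every position that can arise here has a ≤ 8 and b ≤ 5; it is enough to label the cells with 0 ≤ a ≤ 8 and 0 ≤ b ≤ 5.
Every move lowers a or b (never raises either), so fill the grid row by row in increasing a, and left to right within a row: each cell's successors are then already labelled.
      b=0  b=1  b=2  b=3  b=4  b=5
a=0:    L    W    L    W    L    W
a=1:    W    L    W    L    W    L
a=2:    W    W    W    W    W    W
a=3:    W    W    W    W    W    W
a=4:    L    W    L    W    L    W
a=5:    W    L    W    L    W    L
a=6:    W    W    W    W    W    W
a=7:    W    W    W    W    W    W
a=8:    L    W    L    W    L    W
Cells with no legal move (terminal, hence L): (0,0).
The remaining L cells, each justified by listing all of its moves:
(0,2): the only move is to (0,1)(W), a W ⇒ L
(0,4): the only move is to (0,3)(W), a W ⇒ L
(1,1): moves to (0,1)(W), (1,0)(W); every one is W ⇒ L
(1,3): moves to (0,3)(W), (1,2)(W); every one is W ⇒ L
(1,5): moves to (0,5)(W), (1,4)(W); every one is W ⇒ L
(4,0): moves to (3,0)(W), (2,0)(W), (1,0)(W); every one is W ⇒ L
(4,2): moves to (3,2)(W), (2,2)(W), (1,2)(W), (4,1)(W); every one is W ⇒ L
(4,4): moves to (3,4)(W), (2,4)(W), (1,4)(W), (4,3)(W); every one is W ⇒ L
(5,1): moves to (4,1)(W), (3,1)(W), (2,1)(W), (5,0)(W); every one is W ⇒ L
(5,3): moves to (4,3)(W), (3,3)(W), (2,3)(W), (5,2)(W); every one is W ⇒ L
(5,5): moves to (4,5)(W), (3,5)(W), (2,5)(W), (5,4)(W); every one is W ⇒ L
(8,0): moves to (7,0)(W), (6,0)(W), (5,0)(W); every one is W ⇒ L
(8,2): moves to (7,2)(W), (6,2)(W), (5,2)(W), (8,1)(W); every one is W ⇒ L
(8,4): moves to (7,4)(W), (6,4)(W), (5,4)(W), (8,3)(W); every one is W ⇒ L
Every other cell has at least one move into one of the L cells above, so it is W.
(8,5): the move to (5,5) reaches an L cell, so W
(1,3): one of the L cells justified above, so L

(8,5): W, (1,3): L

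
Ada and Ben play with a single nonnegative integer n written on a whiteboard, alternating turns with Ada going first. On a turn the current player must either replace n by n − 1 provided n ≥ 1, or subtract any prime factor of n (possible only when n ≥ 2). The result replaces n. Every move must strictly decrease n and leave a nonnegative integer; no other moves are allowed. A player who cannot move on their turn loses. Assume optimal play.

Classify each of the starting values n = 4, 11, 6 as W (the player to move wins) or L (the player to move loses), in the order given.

Use the standard recursion: the mover loses at a terminal position; elsewhere, the mover wins exactly when some move hands the opponent an L position.
n=0: no move → L
n=1: →0(L), so W
n=2: →0(L), so W
n=3: →0(L), so W
n=4: →2(W), 3(W) — all W, so L
n=5: →0(L), so W
n=6: →4(L), so W
n=7: →0(L), so W
n=8: →6(W), 7(W) — all W, so L
n=9: →8(L), so W
n=10: →8(L), so W
n=11: →0(L), so W

4: L, 11: W, 6: W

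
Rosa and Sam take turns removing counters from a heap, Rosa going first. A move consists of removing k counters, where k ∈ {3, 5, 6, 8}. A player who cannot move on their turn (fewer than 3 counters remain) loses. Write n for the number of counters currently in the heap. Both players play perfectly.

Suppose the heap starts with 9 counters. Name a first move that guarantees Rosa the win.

Use the standard recursion: the mover loses at a terminal position; elsewhere, the mover wins exactly when some move hands the opponent an L position.
n=0: no move → L
n=1: no move → L
n=2: no move → L
n=3: W (go to 0, an L position)
n=4: W (go to 1, an L position)
n=5: W (go to 2, an L position)
n=6: W (go to 1, an L position)
n=7: W (go to 2, an L position)
n=8: W (go to 2, an L position)
n=9: W (go to 1, an L position)
From 9, the L positions reachable in one move are: 1.

Remove 8, leaving 1.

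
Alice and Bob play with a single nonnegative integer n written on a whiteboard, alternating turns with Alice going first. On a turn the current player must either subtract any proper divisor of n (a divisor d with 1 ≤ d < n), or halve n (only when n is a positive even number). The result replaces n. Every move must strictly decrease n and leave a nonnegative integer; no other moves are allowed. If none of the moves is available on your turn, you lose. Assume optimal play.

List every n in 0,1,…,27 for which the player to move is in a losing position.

0, 1, 3, 5, 7, 9, 11, 13, 15, 17, 19, 21, 23, 25, 27

Compute win/loss labels from the base case upward. A position with no move is L. Any other position is W if it can reach an L in one move, else L.
n=0: no move → L
n=1: no move → L
n=2: reaches L-position 1 → W
n=3: only reaches 2(W), which is W → L
n=4: reaches L-position 3 → W
n=5: only reaches 4(W), which is W → L
n=6: reaches L-position 3 → W
n=7: only reaches 6(W), which is W → L
n=8: reaches L-position 7 → W
n=9: only reaches 6(W), 8(W), all W → L
n=10: reaches L-position 5 → W
n=11: only reaches 10(W), which is W → L
n=12: reaches L-position 9 → W
n=13: only reaches 12(W), which is W → L
n=14: reaches L-position 7 → W
n=15: only reaches 10(W), 12(W), 14(W), all W → L
n=16: reaches L-position 15 → W
n=17: only reaches 16(W), which is W → L
n=18: reaches L-position 9 → W
n=19: only reaches 18(W), which is W → L
n=20: reaches L-position 15 → W
n=21: only reaches 14(W), 18(W), 20(W), all W → L
n=22: reaches L-position 11 → W
n=23: only reaches 22(W), which is W → L
n=24: reaches L-position 21 → W
n=25: only reaches 20(W), 24(W), all W → L
n=26: reaches L-position 13 → W
n=27: only reaches 18(W), 24(W), 26(W), all W → L
The losing starting values of n are exactly the entries labelled L in this table (15 of them).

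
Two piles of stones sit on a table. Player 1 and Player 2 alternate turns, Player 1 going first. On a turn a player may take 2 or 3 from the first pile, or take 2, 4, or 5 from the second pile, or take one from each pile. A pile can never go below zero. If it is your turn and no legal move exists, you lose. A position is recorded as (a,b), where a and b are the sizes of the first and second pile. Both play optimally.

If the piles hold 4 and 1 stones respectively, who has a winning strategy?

Use the standard recursion: the mover loses at a terminal position; elsewhere, the mover wins exactly when some move hands the opponent an L position.
No move ever increases a pile, so every position that can arise here has a ≤ 4 and b ≤ 1; it is enough to label the cells with 0 ≤ a ≤ 4 and 0 ≤ b ≤ 1.
Every move lowers a or b (never raises either), so fill the grid row by row in increasing a, and left to right within a row: each cell's successors are then already labelled.
      b=0  b=1
a=0:    L    L
a=1:    L    W
a=2:    W    W
a=3:    W    W
a=4:    W    L
Cells with no legal move (terminal, hence L): (0,0), (0,1), (1,0).
The remaining L cells, each justified by listing all of its moves:
(4,1): only reaches (2,1)(W), (1,1)(W), (3,0)(W), all W → L
Every other cell has at least one move into one of the L cells above, so it is W.
The starting position (4,1) is L: whatever Player 1 does, the opponent receives a W position.

Player 2 wins.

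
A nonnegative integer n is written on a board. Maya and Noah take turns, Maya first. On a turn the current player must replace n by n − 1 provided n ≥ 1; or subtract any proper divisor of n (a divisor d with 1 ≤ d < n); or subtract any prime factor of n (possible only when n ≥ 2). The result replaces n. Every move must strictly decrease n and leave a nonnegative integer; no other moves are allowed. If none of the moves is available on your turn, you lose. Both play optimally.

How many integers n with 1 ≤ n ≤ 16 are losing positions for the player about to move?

Classify positions by backward induction: terminal positions (no move available) are L. From any other position, the mover wins iff some move reaches an L.
n=0: no move → L
n=1: reaches L-position 0 → W
n=2: reaches L-position 0 → W
n=3: reaches L-position 0 → W
n=4: only reaches 2(W), 3(W), all W → L
n=5: reaches L-position 0 → W
n=6: reaches L-position 4 → W
n=7: reaches L-position 0 → W
n=8: reaches L-position 4 → W
n=9: only reaches 6(W), 8(W), all W → L
n=10: reaches L-position 9 → W
n=11: reaches L-position 0 → W
n=12: reaches L-position 9 → W
n=13: reaches L-position 0 → W
n=14: only reaches 7(W), 12(W), 13(W), all W → L
n=15: reaches L-position 14 → W
n=16: reaches L-position 14 → W
L entries with 1 ≤ n ≤ 16 (n=0 is outside the asked range and is not counted): n = 4, 9, 14; that makes 3.

3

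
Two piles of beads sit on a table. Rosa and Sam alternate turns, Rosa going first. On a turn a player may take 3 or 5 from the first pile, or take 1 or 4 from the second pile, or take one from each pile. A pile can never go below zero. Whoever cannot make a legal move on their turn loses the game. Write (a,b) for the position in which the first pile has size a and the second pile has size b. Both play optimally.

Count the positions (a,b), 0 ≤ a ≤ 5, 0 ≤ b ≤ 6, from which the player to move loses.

16

Compute win/loss labels from the base case upward. A position with no move is L. Any other position is W if it can reach an L in one move, else L.
Every move lowers a or b (never raises either), so fill the grid row by row in increasing a, and left to right within a row: each cell's successors are then already labelled.
      b=0  b=1  b=2  b=3  b=4  b=5  b=6
a=0:    L    W    L    W    W    L    W
a=1:    L    W    L    W    W    L    W
a=2:    L    W    L    W    W    L    W
a=3:    W    W    W    W    L    W    W
a=4:    W    L    W    L    W    W    L
a=5:    W    L    W    L    W    W    L
Cells with no legal move (terminal, hence L): (0,0), (1,0), (2,0).
The remaining L cells, each justified by listing all of its moves:
(0,2): L (sole option (0,1)(W) is W)
(0,5): L (options (0,4)(W), (0,1)(W) are all W)
(1,2): L (options (1,1)(W), (0,1)(W) are all W)
(1,5): L (options (1,4)(W), (1,1)(W), (0,4)(W) are all W)
(2,2): L (options (2,1)(W), (1,1)(W) are all W)
(2,5): L (options (2,4)(W), (2,1)(W), (1,4)(W) are all W)
(3,4): L (options (0,4)(W), (3,3)(W), (3,0)(W), (2,3)(W) are all W)
(4,1): L (options (1,1)(W), (4,0)(W), (3,0)(W) are all W)
(4,3): L (options (1,3)(W), (4,2)(W), (3,2)(W) are all W)
(4,6): L (options (1,6)(W), (4,5)(W), (4,2)(W), (3,5)(W) are all W)
(5,1): L (options (2,1)(W), (0,1)(W), (5,0)(W), (4,0)(W) are all W)
(5,3): L (options (2,3)(W), (0,3)(W), (5,2)(W), (4,2)(W) are all W)
(5,6): L (options (2,6)(W), (0,6)(W), (5,5)(W), (5,2)(W), (4,5)(W) are all W)
Every other cell has at least one move into one of the L cells above, so it is W.
L cells per row: a=0: 3, a=1: 3, a=2: 3, a=3: 1, a=4: 3, a=5: 3; total 16.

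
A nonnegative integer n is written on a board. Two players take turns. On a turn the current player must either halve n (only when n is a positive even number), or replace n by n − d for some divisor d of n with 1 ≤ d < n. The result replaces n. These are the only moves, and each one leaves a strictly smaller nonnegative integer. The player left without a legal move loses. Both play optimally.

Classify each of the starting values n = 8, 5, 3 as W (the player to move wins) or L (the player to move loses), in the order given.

8: W, 5: L, 3: L

Compute win/loss labels from the base case upward. A position with no move is L. Any other position is W if it can reach an L in one move, else L.
n=0: no move → L
n=1: no move → L
n=2: reaches L-position 1 → W
n=3: only reaches 2(W), which is W → L
n=4: reaches L-position 3 → W
n=5: only reaches 4(W), which is W → L
n=6: reaches L-position 3 → W
n=7: only reaches 6(W), which is W → L
n=8: reaches L-position 7 → W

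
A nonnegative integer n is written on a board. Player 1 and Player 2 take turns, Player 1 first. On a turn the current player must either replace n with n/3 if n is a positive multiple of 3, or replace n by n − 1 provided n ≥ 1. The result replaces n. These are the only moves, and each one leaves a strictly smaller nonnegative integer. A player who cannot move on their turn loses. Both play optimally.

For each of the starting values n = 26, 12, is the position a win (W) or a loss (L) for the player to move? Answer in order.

26: L, 12: W

Label each position W (a win for the player to move) or L (a loss). A position with no legal move is L; any other position is W exactly when some move reaches an L, and L when every move reaches a W.
n=0: no move → L
n=1: can move to 0, which is L ⇒ W
n=2: the only move is to 1(W), a W ⇒ L
n=3: can move to 2, which is L ⇒ W
n=4: the only move is to 3(W), a W ⇒ L
n=5: can move to 4, which is L ⇒ W
n=6: can move to 2, which is L ⇒ W
n=7: the only move is to 6(W), a W ⇒ L
n=8: can move to 7, which is L ⇒ W
n=9: moves to 3(W), 8(W); every one is W ⇒ L
n=10: can move to 9, which is L ⇒ W
n=11: the only move is to 10(W), a W ⇒ L
n=12: can move to 4, which is L ⇒ W
n=13: the only move is to 12(W), a W ⇒ L
n=14: can move to 13, which is L ⇒ W
n=15: moves to 5(W), 14(W); every one is W ⇒ L
n=16: can move to 15, which is L ⇒ W
n=17: the only move is to 16(W), a W ⇒ L
n=18: can move to 17, which is L ⇒ W
n=19: the only move is to 18(W), a W ⇒ L
n=20: can move to 19, which is L ⇒ W
n=21: can move to 7, which is L ⇒ W
n=22: the only move is to 21(W), a W ⇒ L
n=23: can move to 22, which is L ⇒ W
n=24: moves to 8(W), 23(W); every one is W ⇒ L
n=25: can move to 24, which is L ⇒ W
n=26: the only move is to 25(W), a W ⇒ L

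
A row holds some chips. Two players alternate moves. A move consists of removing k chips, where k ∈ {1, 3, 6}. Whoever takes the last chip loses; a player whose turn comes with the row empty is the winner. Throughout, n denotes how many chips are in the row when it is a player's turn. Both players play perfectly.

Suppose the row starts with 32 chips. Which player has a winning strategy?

The second player wins.

Use the standard recursion: the mover wins at a terminal position; elsewhere, the mover wins exactly when some move hands the opponent an L position.
n=0: no move; the opponent has just taken the last chip and therefore loses → W
n=1: →0(W) only, which is W, so L
n=2: →1(L), so W
n=3: →2(W), 0(W) — all W, so L
n=4: →3(L), so W
n=5: →4(W), 2(W) — all W, so L
n=6: →5(L), so W
n=7: →1(L), so W
n=8: →5(L), so W
n=9: →3(L), so W
n=10: →9(W), 7(W), 4(W) — all W, so L
n=11: →10(L), so W
n=12: →11(W), 9(W), 6(W) — all W, so L
n=13: →12(L), so W
n=14: →13(W), 11(W), 8(W) — all W, so L
n=15: →14(L), so W
n=16: →10(L), so W
n=17: →14(L), so W
n=18: →12(L), so W
n=19: →18(W), 16(W), 13(W) — all W, so L
n=20: →19(L), so W
n=21: →20(W), 18(W), 15(W) — all W, so L
n=22: →21(L), so W
n=23: →22(W), 20(W), 17(W) — all W, so L
n=24: →23(L), so W
n=25: →19(L), so W
n=26: →23(L), so W
n=27: →21(L), so W
n=28: →27(W), 25(W), 22(W) — all W, so L
n=29: →28(L), so W
n=30: →29(W), 27(W), 24(W) — all W, so L
n=31: →30(L), so W
n=32: →31(W), 29(W), 26(W) — all W, so L
The starting position 32 is L: whatever the player to move does, the opponent receives a W position.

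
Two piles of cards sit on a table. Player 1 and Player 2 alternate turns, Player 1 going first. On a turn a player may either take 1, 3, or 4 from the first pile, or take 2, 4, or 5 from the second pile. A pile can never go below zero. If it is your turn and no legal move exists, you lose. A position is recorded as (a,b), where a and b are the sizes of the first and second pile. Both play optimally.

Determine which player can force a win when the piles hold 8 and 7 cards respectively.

Player 1 wins.

Use the standard recursion: the mover loses at a terminal position; elsewhere, the mover wins exactly when some move hands the opponent an L position.
No move ever increases a pile, so every position that can arise here has a ≤ 8 and b ≤ 7; it is enough to label the cells with 0 ≤ a ≤ 8 and 0 ≤ b ≤ 7.
Every move lowers a or b (never raises either), so fill the grid row by row in increasing a, and left to right within a row: each cell's successors are then already labelled.
      b=0  b=1  b=2  b=3  b=4  b=5  b=6  b=7
a=0:    L    L    W    W    W    W    W    L
a=1:    W    W    L    L    W    W    W    W
a=2:    L    L    W    W    W    W    W    L
a=3:    W    W    L    L    W    W    W    W
a=4:    W    W    W    W    L    L    W    W
a=5:    W    W    W    W    W    W    L    W
a=6:    W    W    W    W    L    L    W    W
a=7:    L    L    W    W    W    W    W    L
a=8:    W    W    L    L    W    W    W    W
Cells with no legal move (terminal, hence L): (0,0), (0,1).
The remaining L cells, each justified by listing all of its moves:
(0,7): →(0,5)(W), (0,3)(W), (0,2)(W) — all W, so L
(1,2): →(0,2)(W), (1,0)(W) — all W, so L
(1,3): →(0,3)(W), (1,1)(W) — all W, so L
(2,0): →(1,0)(W) only, which is W, so L
(2,1): →(1,1)(W) only, which is W, so L
(2,7): →(1,7)(W), (2,5)(W), (2,3)(W), (2,2)(W) — all W, so L
(3,2): →(2,2)(W), (0,2)(W), (3,0)(W) — all W, so L
(3,3): →(2,3)(W), (0,3)(W), (3,1)(W) — all W, so L
(4,4): →(3,4)(W), (1,4)(W), (0,4)(W), (4,2)(W), (4,0)(W) — all W, so L
(4,5): →(3,5)(W), (1,5)(W), (0,5)(W), (4,3)(W), (4,1)(W), (4,0)(W) — all W, so L
(5,6): →(4,6)(W), (2,6)(W), (1,6)(W), (5,4)(W), (5,2)(W), (5,1)(W) — all W, so L
(6,4): →(5,4)(W), (3,4)(W), (2,4)(W), (6,2)(W), (6,0)(W) — all W, so L
(6,5): →(5,5)(W), (3,5)(W), (2,5)(W), (6,3)(W), (6,1)(W), (6,0)(W) — all W, so L
(7,0): →(6,0)(W), (4,0)(W), (3,0)(W) — all W, so L
(7,1): →(6,1)(W), (4,1)(W), (3,1)(W) — all W, so L
(7,7): →(6,7)(W), (4,7)(W), (3,7)(W), (7,5)(W), (7,3)(W), (7,2)(W) — all W, so L
(8,2): →(7,2)(W), (5,2)(W), (4,2)(W), (8,0)(W) — all W, so L
(8,3): →(7,3)(W), (5,3)(W), (4,3)(W), (8,1)(W) — all W, so L
Every other cell has at least one move into one of the L cells above, so it is W.
From (8,7) Player 1 can move to (7,7), reaching an L position.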